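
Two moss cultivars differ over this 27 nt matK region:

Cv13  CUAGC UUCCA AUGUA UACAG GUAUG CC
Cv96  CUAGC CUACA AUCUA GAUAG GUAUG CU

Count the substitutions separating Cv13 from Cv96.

Differing sites — 6:U/C; 8:C/A; 13:G/C; 16:U/G; 18:C/U; 27:C/U.
That gives 6 mismatches out of 27 aligned sites, so the Hamming distance is 6.

6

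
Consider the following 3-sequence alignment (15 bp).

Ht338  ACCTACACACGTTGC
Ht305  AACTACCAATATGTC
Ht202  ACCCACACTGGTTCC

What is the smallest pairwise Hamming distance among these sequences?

4

Pairwise Hamming distances:
  Ht338 vs Ht305: 7
  Ht338 vs Ht202: 4
  Ht305 vs Ht202: 9
The smallest is 4, between Ht338 and Ht202.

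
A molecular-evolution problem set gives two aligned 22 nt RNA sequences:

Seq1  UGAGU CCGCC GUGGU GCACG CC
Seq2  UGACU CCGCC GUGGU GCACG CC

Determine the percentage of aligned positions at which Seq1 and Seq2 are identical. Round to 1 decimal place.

Differing sites — 4:G/C.
21 of the 22 sites match, so the percent identity is 21/22 × 100 = 95.5%.

95.5%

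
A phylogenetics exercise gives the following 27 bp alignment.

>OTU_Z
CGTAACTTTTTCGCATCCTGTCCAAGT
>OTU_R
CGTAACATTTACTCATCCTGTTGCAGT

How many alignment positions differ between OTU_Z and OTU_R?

Mismatches occur at site 7 (T→A), site 11 (T→A), site 13 (G→T), site 22 (C→T), site 23 (C→G), site 24 (A→C).
That gives 6 mismatches out of 27 aligned sites, so the Hamming distance is 6.

6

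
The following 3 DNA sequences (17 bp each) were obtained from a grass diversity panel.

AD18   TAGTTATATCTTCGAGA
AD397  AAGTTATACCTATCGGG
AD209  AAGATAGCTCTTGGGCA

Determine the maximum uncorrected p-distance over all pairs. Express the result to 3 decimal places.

0.529

Pairwise Hamming distances:
  AD18 vs AD397: 7
  AD18 vs AD209: 7
  AD397 vs AD209: 9
The largest is 9 mismatches, between AD397 and AD209; p = 9/17 = 0.529.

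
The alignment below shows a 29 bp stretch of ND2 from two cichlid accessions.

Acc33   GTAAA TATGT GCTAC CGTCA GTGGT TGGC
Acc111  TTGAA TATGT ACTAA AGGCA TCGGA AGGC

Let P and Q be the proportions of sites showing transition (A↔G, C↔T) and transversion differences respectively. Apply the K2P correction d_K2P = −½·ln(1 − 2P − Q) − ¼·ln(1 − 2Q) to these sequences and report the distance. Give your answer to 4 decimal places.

0.4622

Mismatches occur at site 1 (G→T, transversion), site 3 (A→G, transition), site 11 (G→A, transition), site 15 (C→A, transversion), site 16 (C→A, transversion), site 18 (T→G, transversion), site 21 (G→T, transversion), site 22 (T→C, transition), site 25 (T→A, transversion), site 26 (T→A, transversion).
Of the 10 differences, 3 transitions and 7 transversions over 29 sites: P = 3/29 = 0.103448, Q = 7/29 = 0.241379.
d = −0.5·ln(0.551725) − 0.25·ln(0.517242) = −0.5·(-0.594706) − 0.25·(-0.659244) = 0.4622.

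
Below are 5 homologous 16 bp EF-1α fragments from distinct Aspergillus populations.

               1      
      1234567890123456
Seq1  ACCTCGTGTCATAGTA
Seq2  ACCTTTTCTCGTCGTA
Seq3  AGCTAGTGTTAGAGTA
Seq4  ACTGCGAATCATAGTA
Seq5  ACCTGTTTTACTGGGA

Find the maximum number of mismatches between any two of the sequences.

10

Pairwise Hamming distances:
  Seq1 vs Seq2: 5
  Seq1 vs Seq3: 4
  Seq1 vs Seq4: 4
  Seq1 vs Seq5: 7
  Seq2 vs Seq3: 8
  Seq2 vs Seq4: 8
  Seq2 vs Seq5: 6
  Seq3 vs Seq4: 8
  Seq3 vs Seq5: 9
  Seq4 vs Seq5: 10
The largest is 10, between Seq4 and Seq5.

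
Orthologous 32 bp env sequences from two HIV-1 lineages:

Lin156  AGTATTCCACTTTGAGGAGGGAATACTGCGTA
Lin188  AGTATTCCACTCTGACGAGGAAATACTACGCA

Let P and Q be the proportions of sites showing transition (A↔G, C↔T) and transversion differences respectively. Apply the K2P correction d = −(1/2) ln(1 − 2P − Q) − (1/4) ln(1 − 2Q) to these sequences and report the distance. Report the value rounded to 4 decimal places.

0.1813

The sequences differ at positions 12 (T/C, transition), 16 (G/C, transversion), 21 (G/A, transition), 28 (G/A, transition), 31 (T/C, transition).
Of the 5 differences, 4 transitions and 1 transversion over 32 sites: P = 4/32 = 0.125000, Q = 1/32 = 0.031250.
d = −0.5·ln(0.718750) − 0.25·ln(0.937500) = −0.5·(-0.330242) − 0.25·(-0.064539) = 0.1813.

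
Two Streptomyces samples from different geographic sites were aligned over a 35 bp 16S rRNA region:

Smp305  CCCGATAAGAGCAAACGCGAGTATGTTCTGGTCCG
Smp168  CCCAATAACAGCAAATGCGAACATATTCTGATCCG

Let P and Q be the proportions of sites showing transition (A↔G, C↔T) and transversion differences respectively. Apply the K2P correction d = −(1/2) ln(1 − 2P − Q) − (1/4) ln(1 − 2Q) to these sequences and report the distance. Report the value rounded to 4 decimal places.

Mismatches occur at site 4 (G↔A, transition), site 9 (G↔C, transversion), site 16 (C↔T, transition), site 21 (G↔A, transition), site 22 (T↔C, transition), site 25 (G↔A, transition), site 31 (G↔A, transition).
Of the 7 differences, 6 transitions and 1 transversion over 35 sites: P = 6/35 = 0.171429, Q = 1/35 = 0.028571.
d = −0.5·ln(0.628571) − 0.25·ln(0.942858) = −0.5·(-0.464306) − 0.25·(-0.058840) = 0.2469.

0.2469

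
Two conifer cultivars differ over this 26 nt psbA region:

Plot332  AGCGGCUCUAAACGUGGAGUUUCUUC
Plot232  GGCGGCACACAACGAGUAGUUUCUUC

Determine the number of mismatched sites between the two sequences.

6

The sequences differ at positions 1 (A/G), 7 (U/A), 9 (U/A), 10 (A/C), 15 (U/A), 17 (G/U).
That gives 6 mismatches out of 26 aligned sites, so the Hamming distance is 6.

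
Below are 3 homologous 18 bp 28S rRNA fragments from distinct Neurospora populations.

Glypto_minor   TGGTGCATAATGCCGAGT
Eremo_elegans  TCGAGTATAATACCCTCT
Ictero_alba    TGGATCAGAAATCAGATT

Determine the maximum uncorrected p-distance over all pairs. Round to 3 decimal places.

0.556

Pairwise Hamming distances:
  Glypto_minor vs Eremo_elegans: 7
  Glypto_minor vs Ictero_alba: 7
  Eremo_elegans vs Ictero_alba: 10
The largest is 10 mismatches, between Eremo_elegans and Ictero_alba; p = 10/18 = 0.556.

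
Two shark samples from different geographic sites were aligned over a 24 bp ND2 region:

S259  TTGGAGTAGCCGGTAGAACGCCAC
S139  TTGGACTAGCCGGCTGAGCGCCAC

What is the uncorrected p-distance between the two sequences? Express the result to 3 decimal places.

The sequences differ at positions 6 (G/C), 14 (T/C), 15 (A/T), 18 (A/G).
There are 4 differences over 24 sites, so p = 4/24 = 0.167.

0.167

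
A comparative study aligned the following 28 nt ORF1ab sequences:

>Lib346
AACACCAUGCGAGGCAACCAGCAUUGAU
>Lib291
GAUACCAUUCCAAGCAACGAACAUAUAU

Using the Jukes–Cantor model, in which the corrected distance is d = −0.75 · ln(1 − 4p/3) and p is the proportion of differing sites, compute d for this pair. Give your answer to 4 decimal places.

0.4197

Mismatches occur at site 1 (A→G), site 3 (C→U), site 9 (G→U), site 11 (G→C), site 13 (G→A), site 19 (C→G), site 21 (G→A), site 25 (U→A), site 26 (G→U).
p = 9/28 = 0.321429.
d = −0.75 · ln(1 − (4/3)·0.321429) = −0.75 · ln(0.571428) = −0.75 · (-0.559617) = 0.4197.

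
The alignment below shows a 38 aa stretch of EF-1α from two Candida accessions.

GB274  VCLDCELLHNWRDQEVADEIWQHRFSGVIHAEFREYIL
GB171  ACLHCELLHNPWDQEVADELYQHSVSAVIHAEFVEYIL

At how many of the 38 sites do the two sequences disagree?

10

Differing sites — 1:V/A; 4:D/H; 11:W/P; 12:R/W; 20:I/L; 21:W/Y; 24:R/S; 25:F/V; 27:G/A; 34:R/V.
That gives 10 mismatches out of 38 aligned sites, so the Hamming distance is 10.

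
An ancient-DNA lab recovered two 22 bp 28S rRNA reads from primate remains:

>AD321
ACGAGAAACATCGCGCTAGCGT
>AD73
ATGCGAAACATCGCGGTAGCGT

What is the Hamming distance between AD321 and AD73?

Differing sites — 2:C/T; 4:A/C; 16:C/G.
That gives 3 mismatches out of 22 aligned sites, so the Hamming distance is 3.

3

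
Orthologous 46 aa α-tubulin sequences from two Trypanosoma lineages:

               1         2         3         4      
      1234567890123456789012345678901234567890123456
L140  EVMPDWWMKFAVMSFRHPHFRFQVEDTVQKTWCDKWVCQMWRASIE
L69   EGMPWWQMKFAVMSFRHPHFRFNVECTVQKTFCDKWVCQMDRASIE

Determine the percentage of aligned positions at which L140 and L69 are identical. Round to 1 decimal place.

The sequences differ at positions 2 (V/G), 5 (D/W), 7 (W/Q), 23 (Q/N), 26 (D/C), 32 (W/F), 41 (W/D).
39 of the 46 sites match, so the percent identity is 39/46 × 100 = 84.8%.

84.8%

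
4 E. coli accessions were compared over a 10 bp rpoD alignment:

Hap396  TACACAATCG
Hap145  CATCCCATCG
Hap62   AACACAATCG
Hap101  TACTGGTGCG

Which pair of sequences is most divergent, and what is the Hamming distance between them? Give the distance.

Pairwise Hamming distances:
  Hap396 vs Hap145: 4
  Hap396 vs Hap62: 1
  Hap396 vs Hap101: 5
  Hap145 vs Hap62: 4
  Hap145 vs Hap101: 7
  Hap62 vs Hap101: 6
The largest is 7, between Hap145 and Hap101.

7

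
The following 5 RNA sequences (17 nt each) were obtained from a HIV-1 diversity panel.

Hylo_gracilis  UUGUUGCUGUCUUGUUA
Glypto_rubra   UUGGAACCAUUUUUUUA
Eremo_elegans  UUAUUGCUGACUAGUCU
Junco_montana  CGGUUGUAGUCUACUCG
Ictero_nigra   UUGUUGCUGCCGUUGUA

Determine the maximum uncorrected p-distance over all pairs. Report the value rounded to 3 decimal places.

0.765

Pairwise Hamming distances:
  Hylo_gracilis vs Glypto_rubra: 7
  Hylo_gracilis vs Eremo_elegans: 5
  Hylo_gracilis vs Junco_montana: 8
  Hylo_gracilis vs Ictero_nigra: 4
  Glypto_rubra vs Eremo_elegans: 12
  Glypto_rubra vs Junco_montana: 13
  Glypto_rubra vs Ictero_nigra: 9
  Eremo_elegans vs Junco_montana: 8
  Eremo_elegans vs Ictero_nigra: 8
  Junco_montana vs Ictero_nigra: 11
The largest is 13 mismatches, between Glypto_rubra and Junco_montana; p = 13/17 = 0.765.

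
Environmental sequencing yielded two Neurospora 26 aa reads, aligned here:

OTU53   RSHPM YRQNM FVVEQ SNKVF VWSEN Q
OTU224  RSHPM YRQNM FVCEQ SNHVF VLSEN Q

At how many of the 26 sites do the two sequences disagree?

3

Mismatches occur at site 13 (V/C), site 18 (K/H), site 22 (W/L).
That gives 3 mismatches out of 26 aligned sites, so the Hamming distance is 3.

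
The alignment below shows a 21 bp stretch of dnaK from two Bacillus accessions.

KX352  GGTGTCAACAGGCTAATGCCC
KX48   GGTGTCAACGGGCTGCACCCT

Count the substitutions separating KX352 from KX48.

6

Differing sites — 10:A/G; 15:A/G; 16:A/C; 17:T/A; 18:G/C; 21:C/T.
That gives 6 mismatches out of 21 aligned sites, so the Hamming distance is 6.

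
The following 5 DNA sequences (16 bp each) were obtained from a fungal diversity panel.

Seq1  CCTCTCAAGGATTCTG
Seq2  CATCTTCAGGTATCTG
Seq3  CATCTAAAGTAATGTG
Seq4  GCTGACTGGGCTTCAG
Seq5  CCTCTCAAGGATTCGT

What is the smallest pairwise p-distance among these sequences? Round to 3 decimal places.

0.125

Pairwise Hamming distances:
  Seq1 vs Seq2: 5
  Seq1 vs Seq3: 5
  Seq1 vs Seq4: 7
  Seq1 vs Seq5: 2
  Seq2 vs Seq3: 5
  Seq2 vs Seq4: 10
  Seq2 vs Seq5: 7
  Seq3 vs Seq4: 12
  Seq3 vs Seq5: 7
  Seq4 vs Seq5: 8
The smallest is 2 mismatches, between Seq1 and Seq5; p = 2/16 = 0.125.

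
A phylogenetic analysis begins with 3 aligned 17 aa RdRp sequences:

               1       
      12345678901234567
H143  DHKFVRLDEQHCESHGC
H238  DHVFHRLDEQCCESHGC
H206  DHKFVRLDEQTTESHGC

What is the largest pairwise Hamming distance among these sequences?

4

Pairwise Hamming distances:
  H143 vs H238: 3
  H143 vs H206: 2
  H238 vs H206: 4
The largest is 4, between H238 and H206.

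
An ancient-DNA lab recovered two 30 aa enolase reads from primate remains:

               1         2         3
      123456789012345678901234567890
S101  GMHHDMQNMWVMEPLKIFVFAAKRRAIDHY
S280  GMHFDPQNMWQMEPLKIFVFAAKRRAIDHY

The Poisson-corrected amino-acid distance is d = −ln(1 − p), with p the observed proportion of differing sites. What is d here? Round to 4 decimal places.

0.1054

Mismatches occur at site 4 (H↔F), site 6 (M↔P), site 11 (V↔Q).
p = 3/30 = 0.100000.
d = −ln(1 − 0.100000) = −ln(0.900000) = 0.1054.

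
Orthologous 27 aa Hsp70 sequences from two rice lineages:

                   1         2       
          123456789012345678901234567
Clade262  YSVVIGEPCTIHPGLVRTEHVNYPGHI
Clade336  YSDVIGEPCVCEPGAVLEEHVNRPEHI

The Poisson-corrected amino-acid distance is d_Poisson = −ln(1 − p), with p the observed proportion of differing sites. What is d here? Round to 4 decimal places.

The sequences differ at positions 3 (V/D), 10 (T/V), 11 (I/C), 12 (H/E), 15 (L/A), 17 (R/L), 18 (T/E), 23 (Y/R), 25 (G/E).
p = 9/27 = 0.333333.
d = −ln(1 − 0.333333) = −ln(0.666667) = 0.4055.

0.4055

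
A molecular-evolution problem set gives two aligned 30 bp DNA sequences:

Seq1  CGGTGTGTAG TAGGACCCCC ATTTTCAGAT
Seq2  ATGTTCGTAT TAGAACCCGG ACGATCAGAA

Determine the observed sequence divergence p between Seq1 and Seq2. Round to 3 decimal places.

0.400

The sequences differ at positions 1 (C/A), 2 (G/T), 5 (G/T), 6 (T/C), 10 (G/T), 14 (G/A), 19 (C/G), 20 (C/G), 22 (T/C), 23 (T/G), 24 (T/A), 30 (T/A).
There are 12 differences over 30 sites, so p = 12/30 = 0.400.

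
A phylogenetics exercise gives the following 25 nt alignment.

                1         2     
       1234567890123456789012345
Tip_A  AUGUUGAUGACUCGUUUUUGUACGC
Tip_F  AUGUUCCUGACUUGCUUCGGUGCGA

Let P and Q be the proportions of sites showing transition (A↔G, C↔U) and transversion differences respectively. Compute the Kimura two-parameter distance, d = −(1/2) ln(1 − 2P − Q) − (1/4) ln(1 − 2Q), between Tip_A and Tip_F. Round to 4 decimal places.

Mismatches occur at site 6 (G/C, transversion), site 7 (A/C, transversion), site 13 (C/U, transition), site 15 (U/C, transition), site 18 (U/C, transition), site 19 (U/G, transversion), site 22 (A/G, transition), site 25 (C/A, transversion).
Of the 8 differences, 4 transitions and 4 transversions over 25 sites: P = 4/25 = 0.160000, Q = 4/25 = 0.160000.
d = −0.5·ln(0.520000) − 0.25·ln(0.680000) = −0.5·(-0.653926) − 0.25·(-0.385662) = 0.4234.

0.4234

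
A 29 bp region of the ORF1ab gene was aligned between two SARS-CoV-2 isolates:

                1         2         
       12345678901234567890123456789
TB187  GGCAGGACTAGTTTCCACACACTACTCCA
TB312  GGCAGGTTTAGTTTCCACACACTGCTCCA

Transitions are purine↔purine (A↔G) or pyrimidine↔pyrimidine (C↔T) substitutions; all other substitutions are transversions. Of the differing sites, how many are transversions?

1

Mismatches occur at site 7 (A/T, transversion), site 8 (C/T, transition), site 24 (A/G, transition).
Of the 3 differences, 2 transitions and 1 transversion, so the answer is 1.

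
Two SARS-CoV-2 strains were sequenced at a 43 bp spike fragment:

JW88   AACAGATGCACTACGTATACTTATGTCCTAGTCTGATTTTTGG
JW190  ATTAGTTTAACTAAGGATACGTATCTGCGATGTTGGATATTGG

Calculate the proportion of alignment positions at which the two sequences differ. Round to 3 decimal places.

Mismatches occur at site 2 (A/T), site 3 (C/T), site 6 (A/T), site 8 (G/T), site 9 (C/A), site 14 (C/A), site 16 (T/G), site 21 (T/G), site 25 (G/C), site 27 (C/G), site 29 (T/G), site 31 (G/T), site 32 (T/G), site 33 (C/T), site 36 (A/G), site 37 (T/A), site 39 (T/A).
There are 17 differences over 43 sites, so p = 17/43 = 0.395.

0.395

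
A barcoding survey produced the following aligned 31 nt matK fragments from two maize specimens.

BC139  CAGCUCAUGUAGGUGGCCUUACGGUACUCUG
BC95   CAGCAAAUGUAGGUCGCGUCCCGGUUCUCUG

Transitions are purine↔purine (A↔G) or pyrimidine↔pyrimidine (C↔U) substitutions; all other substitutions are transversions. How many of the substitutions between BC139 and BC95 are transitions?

1

Mismatches occur at site 5 (U/A, transversion), site 6 (C/A, transversion), site 15 (G/C, transversion), site 18 (C/G, transversion), site 20 (U/C, transition), site 21 (A/C, transversion), site 26 (A/U, transversion).
Of the 7 differences, 1 transition and 6 transversions, so the answer is 1.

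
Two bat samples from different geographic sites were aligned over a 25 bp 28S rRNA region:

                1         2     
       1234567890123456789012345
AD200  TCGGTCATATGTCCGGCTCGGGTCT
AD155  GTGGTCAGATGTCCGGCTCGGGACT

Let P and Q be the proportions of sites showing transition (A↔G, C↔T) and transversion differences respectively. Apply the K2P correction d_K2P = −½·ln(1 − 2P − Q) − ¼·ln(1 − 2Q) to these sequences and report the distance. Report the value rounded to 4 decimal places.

Mismatches occur at site 1 (T→G, transversion), site 2 (C→T, transition), site 8 (T→G, transversion), site 23 (T→A, transversion).
Of the 4 differences, 1 transition and 3 transversions over 25 sites: P = 1/25 = 0.040000, Q = 3/25 = 0.120000.
d = −0.5·ln(0.800000) − 0.25·ln(0.760000) = −0.5·(-0.223144) − 0.25·(-0.274437) = 0.1802.

0.1802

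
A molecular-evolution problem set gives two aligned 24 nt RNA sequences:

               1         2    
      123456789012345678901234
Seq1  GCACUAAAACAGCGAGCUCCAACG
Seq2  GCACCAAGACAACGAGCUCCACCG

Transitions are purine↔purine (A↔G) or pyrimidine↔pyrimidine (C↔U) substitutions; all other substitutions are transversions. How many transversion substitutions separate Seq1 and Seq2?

The sequences differ at positions 5 (U/C, transition), 8 (A/G, transition), 12 (G/A, transition), 22 (A/C, transversion).
Of the 4 differences, 3 transitions and 1 transversion, so the answer is 1.

1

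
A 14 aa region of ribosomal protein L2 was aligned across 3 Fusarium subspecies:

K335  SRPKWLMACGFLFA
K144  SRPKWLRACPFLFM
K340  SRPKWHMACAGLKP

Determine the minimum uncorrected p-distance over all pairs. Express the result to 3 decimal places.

0.214

Pairwise Hamming distances:
  K335 vs K144: 3
  K335 vs K340: 5
  K144 vs K340: 6
The smallest is 3 mismatches, between K335 and K144; p = 3/14 = 0.214.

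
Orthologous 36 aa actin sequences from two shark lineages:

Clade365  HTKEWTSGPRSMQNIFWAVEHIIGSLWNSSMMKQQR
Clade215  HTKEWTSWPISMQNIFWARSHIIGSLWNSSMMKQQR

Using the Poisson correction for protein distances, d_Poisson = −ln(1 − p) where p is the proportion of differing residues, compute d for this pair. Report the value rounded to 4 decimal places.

0.1178

Differing sites — 8:G/W; 10:R/I; 19:V/R; 20:E/S.
p = 4/36 = 0.111111.
d = −ln(1 − 0.111111) = −ln(0.888889) = 0.1178.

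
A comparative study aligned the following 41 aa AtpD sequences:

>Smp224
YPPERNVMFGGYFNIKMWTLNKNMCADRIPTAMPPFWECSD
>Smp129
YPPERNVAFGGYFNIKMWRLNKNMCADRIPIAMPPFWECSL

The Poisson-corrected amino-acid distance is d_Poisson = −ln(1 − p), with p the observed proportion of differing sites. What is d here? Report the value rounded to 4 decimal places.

The sequences differ at positions 8 (M/A), 19 (T/R), 31 (T/I), 41 (D/L).
p = 4/41 = 0.097561.
d = −ln(1 − 0.097561) = −ln(0.902439) = 0.1027.

0.1027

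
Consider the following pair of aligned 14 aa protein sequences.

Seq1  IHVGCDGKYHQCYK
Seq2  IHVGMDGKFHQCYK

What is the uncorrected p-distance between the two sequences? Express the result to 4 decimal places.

The sequences differ at positions 5 (C/M), 9 (Y/F).
There are 2 differences over 14 sites, so p = 2/14 = 0.1429.

0.1429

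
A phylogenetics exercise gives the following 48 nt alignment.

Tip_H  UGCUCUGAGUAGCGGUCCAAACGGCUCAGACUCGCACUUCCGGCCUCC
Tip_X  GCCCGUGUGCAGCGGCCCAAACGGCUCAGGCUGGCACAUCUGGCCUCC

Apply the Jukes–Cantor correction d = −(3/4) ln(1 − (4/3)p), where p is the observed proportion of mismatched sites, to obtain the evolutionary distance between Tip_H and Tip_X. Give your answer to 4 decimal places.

Differing sites — 1:U/G; 2:G/C; 4:U/C; 5:C/G; 8:A/U; 10:U/C; 16:U/C; 30:A/G; 33:C/G; 38:U/A; 41:C/U.
p = 11/48 = 0.229167.
d = −0.75 · ln(1 − (4/3)·0.229167) = −0.75 · ln(0.694444) = −0.75 · (-0.364644) = 0.2735.

0.2735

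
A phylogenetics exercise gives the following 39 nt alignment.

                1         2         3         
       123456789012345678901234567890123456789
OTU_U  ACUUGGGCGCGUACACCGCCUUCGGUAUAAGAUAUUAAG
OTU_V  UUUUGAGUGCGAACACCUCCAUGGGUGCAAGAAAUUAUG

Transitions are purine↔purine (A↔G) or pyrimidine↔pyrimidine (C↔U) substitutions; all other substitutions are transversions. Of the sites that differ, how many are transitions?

5

The sequences differ at positions 1 (A/U, transversion), 2 (C/U, transition), 6 (G/A, transition), 8 (C/U, transition), 12 (U/A, transversion), 18 (G/U, transversion), 21 (U/A, transversion), 23 (C/G, transversion), 27 (A/G, transition), 28 (U/C, transition), 33 (U/A, transversion), 38 (A/U, transversion).
Of the 12 differences, 5 transitions and 7 transversions, so the answer is 5.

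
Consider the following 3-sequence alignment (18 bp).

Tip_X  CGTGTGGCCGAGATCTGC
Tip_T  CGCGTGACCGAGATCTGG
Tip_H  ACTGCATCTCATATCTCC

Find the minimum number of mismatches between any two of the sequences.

Pairwise Hamming distances:
  Tip_X vs Tip_T: 3
  Tip_X vs Tip_H: 9
  Tip_T vs Tip_H: 11
The smallest is 3, between Tip_X and Tip_T.

3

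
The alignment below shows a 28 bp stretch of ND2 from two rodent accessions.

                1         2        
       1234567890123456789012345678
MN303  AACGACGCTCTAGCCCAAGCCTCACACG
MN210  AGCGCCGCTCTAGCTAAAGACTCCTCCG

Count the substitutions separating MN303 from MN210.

8

Differing sites — 2:A/G; 5:A/C; 15:C/T; 16:C/A; 20:C/A; 24:A/C; 25:C/T; 26:A/C.
That gives 8 mismatches out of 28 aligned sites, so the Hamming distance is 8.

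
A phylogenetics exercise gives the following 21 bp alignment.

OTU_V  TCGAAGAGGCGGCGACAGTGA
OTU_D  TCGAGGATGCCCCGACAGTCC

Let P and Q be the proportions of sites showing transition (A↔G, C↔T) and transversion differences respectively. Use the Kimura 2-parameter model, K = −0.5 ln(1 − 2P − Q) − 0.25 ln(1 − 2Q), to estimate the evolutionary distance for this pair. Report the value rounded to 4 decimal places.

The sequences differ at positions 5 (A/G, transition), 8 (G/T, transversion), 11 (G/C, transversion), 12 (G/C, transversion), 20 (G/C, transversion), 21 (A/C, transversion).
Of the 6 differences, 1 transition and 5 transversions over 21 sites: P = 1/21 = 0.047619, Q = 5/21 = 0.238095.
d = −0.5·ln(0.666667) − 0.25·ln(0.523810) = −0.5·(-0.405465) − 0.25·(-0.646626) = 0.3644.

0.3644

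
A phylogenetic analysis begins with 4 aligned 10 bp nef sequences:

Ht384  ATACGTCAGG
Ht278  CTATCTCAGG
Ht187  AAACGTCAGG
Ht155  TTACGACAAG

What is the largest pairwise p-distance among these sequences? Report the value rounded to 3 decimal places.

0.500

Pairwise Hamming distances:
  Ht384 vs Ht278: 3
  Ht384 vs Ht187: 1
  Ht384 vs Ht155: 3
  Ht278 vs Ht187: 4
  Ht278 vs Ht155: 5
  Ht187 vs Ht155: 4
The largest is 5 mismatches, between Ht278 and Ht155; p = 5/10 = 0.500.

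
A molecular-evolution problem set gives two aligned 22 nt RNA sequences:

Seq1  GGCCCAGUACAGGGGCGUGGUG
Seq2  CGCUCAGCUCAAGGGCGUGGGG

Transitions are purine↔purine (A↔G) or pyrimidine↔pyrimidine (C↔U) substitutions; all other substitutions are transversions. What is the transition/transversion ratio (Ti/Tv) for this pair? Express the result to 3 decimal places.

1.000

Mismatches occur at site 1 (G→C, transversion), site 4 (C→U, transition), site 8 (U→C, transition), site 9 (A→U, transversion), site 12 (G→A, transition), site 21 (U→G, transversion).
Of the 6 differences, 3 transitions and 3 transversions, so Ti/Tv = 3/3 = 1.000.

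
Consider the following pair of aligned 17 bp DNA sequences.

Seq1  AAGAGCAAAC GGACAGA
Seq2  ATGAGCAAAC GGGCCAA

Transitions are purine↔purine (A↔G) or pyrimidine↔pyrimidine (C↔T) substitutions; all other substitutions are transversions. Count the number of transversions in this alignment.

2

The sequences differ at positions 2 (A/T, transversion), 13 (A/G, transition), 15 (A/C, transversion), 16 (G/A, transition).
Of the 4 differences, 2 transitions and 2 transversions, so the answer is 2.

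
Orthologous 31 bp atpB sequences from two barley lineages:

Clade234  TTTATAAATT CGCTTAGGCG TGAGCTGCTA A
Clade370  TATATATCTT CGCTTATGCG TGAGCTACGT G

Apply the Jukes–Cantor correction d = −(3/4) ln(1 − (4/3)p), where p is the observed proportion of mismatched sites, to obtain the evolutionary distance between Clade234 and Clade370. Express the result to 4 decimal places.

The sequences differ at positions 2 (T/A), 7 (A/T), 8 (A/C), 17 (G/T), 27 (G/A), 29 (T/G), 30 (A/T), 31 (A/G).
p = 8/31 = 0.258065.
d = −0.75 · ln(1 − (4/3)·0.258065) = −0.75 · ln(0.655913) = −0.75 · (-0.421727) = 0.3163.

0.3163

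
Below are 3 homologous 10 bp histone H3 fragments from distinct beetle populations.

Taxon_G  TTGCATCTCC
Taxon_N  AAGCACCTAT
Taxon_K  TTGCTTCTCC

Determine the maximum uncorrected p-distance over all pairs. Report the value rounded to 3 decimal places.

Pairwise Hamming distances:
  Taxon_G vs Taxon_N: 5
  Taxon_G vs Taxon_K: 1
  Taxon_N vs Taxon_K: 6
The largest is 6 mismatches, between Taxon_N and Taxon_K; p = 6/10 = 0.600.

0.600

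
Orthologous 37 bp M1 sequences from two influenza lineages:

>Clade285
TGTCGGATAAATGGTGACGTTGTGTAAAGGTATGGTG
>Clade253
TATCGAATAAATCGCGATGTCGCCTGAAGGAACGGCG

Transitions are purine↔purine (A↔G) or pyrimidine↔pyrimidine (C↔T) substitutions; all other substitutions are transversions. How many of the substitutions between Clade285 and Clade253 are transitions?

The sequences differ at positions 2 (G/A, transition), 6 (G/A, transition), 13 (G/C, transversion), 15 (T/C, transition), 18 (C/T, transition), 21 (T/C, transition), 23 (T/C, transition), 24 (G/C, transversion), 26 (A/G, transition), 31 (T/A, transversion), 33 (T/C, transition), 36 (T/C, transition).
Of the 12 differences, 9 transitions and 3 transversions, so the answer is 9.

9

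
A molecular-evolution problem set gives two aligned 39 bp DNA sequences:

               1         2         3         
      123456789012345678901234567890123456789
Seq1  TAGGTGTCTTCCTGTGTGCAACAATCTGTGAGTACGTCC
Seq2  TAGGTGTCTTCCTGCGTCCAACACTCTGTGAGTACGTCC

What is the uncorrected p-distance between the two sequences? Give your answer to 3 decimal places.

The sequences differ at positions 15 (T/C), 18 (G/C), 24 (A/C).
There are 3 differences over 39 sites, so p = 3/39 = 0.077.

0.077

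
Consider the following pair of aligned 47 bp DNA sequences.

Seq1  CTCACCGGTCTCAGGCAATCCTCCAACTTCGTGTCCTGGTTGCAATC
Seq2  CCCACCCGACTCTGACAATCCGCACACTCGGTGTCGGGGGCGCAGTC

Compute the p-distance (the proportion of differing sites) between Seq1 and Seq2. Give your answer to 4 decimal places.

0.3191

Mismatches occur at site 2 (T↔C), site 7 (G↔C), site 9 (T↔A), site 13 (A↔T), site 15 (G↔A), site 22 (T↔G), site 24 (C↔A), site 25 (A↔C), site 29 (T↔C), site 30 (C↔G), site 36 (C↔G), site 37 (T↔G), site 40 (T↔G), site 41 (T↔C), site 45 (A↔G).
There are 15 differences over 47 sites, so p = 15/47 = 0.3191.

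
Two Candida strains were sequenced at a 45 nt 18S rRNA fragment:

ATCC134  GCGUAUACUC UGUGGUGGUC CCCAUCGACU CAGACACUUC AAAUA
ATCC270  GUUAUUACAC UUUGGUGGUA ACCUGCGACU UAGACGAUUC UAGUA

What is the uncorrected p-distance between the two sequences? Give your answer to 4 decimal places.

Differing sites — 2:C/U; 3:G/U; 4:U/A; 5:A/U; 9:U/A; 12:G/U; 20:C/A; 21:C/A; 24:A/U; 25:U/G; 31:C/U; 36:A/G; 37:C/A; 41:A/U; 43:A/G.
There are 15 differences over 45 sites, so p = 15/45 = 0.3333.

0.3333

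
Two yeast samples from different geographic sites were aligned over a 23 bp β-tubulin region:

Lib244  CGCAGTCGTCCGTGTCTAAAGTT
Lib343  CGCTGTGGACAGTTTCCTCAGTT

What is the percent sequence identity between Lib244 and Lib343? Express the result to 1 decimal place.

65.2%

The sequences differ at positions 4 (A/T), 7 (C/G), 9 (T/A), 11 (C/A), 14 (G/T), 17 (T/C), 18 (A/T), 19 (A/C).
15 of the 23 sites match, so the percent identity is 15/23 × 100 = 65.2%.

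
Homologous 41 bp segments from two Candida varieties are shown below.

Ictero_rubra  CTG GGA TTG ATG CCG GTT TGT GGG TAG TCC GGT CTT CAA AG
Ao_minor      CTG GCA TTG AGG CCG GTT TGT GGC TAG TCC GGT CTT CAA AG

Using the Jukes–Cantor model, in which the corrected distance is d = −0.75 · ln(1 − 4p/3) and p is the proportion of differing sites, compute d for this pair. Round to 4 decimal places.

0.0770

The sequences differ at positions 5 (G/C), 11 (T/G), 24 (G/C).
p = 3/41 = 0.073171.
d = −0.75 · ln(1 − (4/3)·0.073171) = −0.75 · ln(0.902439) = −0.75 · (-0.102654) = 0.0770.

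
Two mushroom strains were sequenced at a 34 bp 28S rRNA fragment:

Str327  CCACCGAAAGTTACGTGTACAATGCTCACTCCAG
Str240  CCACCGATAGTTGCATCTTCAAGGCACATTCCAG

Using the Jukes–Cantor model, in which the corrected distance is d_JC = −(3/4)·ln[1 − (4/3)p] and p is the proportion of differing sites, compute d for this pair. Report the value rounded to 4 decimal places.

0.2824

Differing sites — 8:A/T; 13:A/G; 15:G/A; 17:G/C; 19:A/T; 23:T/G; 26:T/A; 29:C/T.
p = 8/34 = 0.235294.
d = −0.75 · ln(1 − (4/3)·0.235294) = −0.75 · ln(0.686275) = −0.75 · (-0.376477) = 0.2824.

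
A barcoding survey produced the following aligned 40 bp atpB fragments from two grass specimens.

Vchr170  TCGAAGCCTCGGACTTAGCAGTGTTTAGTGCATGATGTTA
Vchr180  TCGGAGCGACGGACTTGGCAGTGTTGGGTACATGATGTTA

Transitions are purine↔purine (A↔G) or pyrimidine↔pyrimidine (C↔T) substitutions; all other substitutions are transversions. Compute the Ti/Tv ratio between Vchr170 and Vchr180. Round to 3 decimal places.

Mismatches occur at site 4 (A→G, transition), site 8 (C→G, transversion), site 9 (T→A, transversion), site 17 (A→G, transition), site 26 (T→G, transversion), site 27 (A→G, transition), site 30 (G→A, transition).
Of the 7 differences, 4 transitions and 3 transversions, so Ti/Tv = 4/3 = 1.333.

1.333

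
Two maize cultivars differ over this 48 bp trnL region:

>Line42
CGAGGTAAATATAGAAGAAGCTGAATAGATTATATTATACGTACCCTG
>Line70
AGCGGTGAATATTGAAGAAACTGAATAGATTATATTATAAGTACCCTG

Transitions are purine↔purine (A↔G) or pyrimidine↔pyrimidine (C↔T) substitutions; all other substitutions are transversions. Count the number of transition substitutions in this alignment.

Mismatches occur at site 1 (C/A, transversion), site 3 (A/C, transversion), site 7 (A/G, transition), site 13 (A/T, transversion), site 20 (G/A, transition), site 40 (C/A, transversion).
Of the 6 differences, 2 transitions and 4 transversions, so the answer is 2.

2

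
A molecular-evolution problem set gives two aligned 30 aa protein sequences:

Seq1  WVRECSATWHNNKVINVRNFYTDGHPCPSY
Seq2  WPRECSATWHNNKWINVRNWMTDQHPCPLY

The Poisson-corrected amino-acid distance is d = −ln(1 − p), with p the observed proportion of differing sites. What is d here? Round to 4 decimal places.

The sequences differ at positions 2 (V/P), 14 (V/W), 20 (F/W), 21 (Y/M), 24 (G/Q), 29 (S/L).
p = 6/30 = 0.200000.
d = −ln(1 − 0.200000) = −ln(0.800000) = 0.2231.

0.2231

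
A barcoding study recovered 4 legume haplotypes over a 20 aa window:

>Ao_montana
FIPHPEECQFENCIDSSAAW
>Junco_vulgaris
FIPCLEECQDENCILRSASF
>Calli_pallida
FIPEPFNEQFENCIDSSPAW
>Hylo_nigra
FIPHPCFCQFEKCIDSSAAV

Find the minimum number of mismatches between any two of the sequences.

Pairwise Hamming distances:
  Ao_montana vs Junco_vulgaris: 7
  Ao_montana vs Calli_pallida: 5
  Ao_montana vs Hylo_nigra: 4
  Junco_vulgaris vs Calli_pallida: 11
  Junco_vulgaris vs Hylo_nigra: 10
  Calli_pallida vs Hylo_nigra: 7
The smallest is 4, between Ao_montana and Hylo_nigra.

4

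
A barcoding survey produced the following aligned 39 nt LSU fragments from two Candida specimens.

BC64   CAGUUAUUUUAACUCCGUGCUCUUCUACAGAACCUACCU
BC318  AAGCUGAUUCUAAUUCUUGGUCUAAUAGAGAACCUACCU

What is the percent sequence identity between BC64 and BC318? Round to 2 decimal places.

Differing sites — 1:C/A; 4:U/C; 6:A/G; 7:U/A; 10:U/C; 11:A/U; 13:C/A; 15:C/U; 17:G/U; 20:C/G; 24:U/A; 25:C/A; 28:C/G.
26 of the 39 sites match, so the percent identity is 26/39 × 100 = 66.67%.

66.67%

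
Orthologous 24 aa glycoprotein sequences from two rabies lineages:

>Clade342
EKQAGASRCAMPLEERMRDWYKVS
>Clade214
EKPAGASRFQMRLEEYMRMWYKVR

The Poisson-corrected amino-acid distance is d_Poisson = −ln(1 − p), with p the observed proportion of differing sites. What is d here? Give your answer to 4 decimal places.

The sequences differ at positions 3 (Q/P), 9 (C/F), 10 (A/Q), 12 (P/R), 16 (R/Y), 19 (D/M), 24 (S/R).
p = 7/24 = 0.291667.
d = −ln(1 − 0.291667) = −ln(0.708333) = 0.3448.

0.3448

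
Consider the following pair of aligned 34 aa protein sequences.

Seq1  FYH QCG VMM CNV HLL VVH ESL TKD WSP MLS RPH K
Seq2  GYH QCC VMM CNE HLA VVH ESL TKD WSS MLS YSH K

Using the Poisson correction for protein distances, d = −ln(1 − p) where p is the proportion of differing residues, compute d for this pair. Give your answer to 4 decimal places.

0.2305

Mismatches occur at site 1 (F↔G), site 6 (G↔C), site 12 (V↔E), site 15 (L↔A), site 27 (P↔S), site 31 (R↔Y), site 32 (P↔S).
p = 7/34 = 0.205882.
d = −ln(1 − 0.205882) = −ln(0.794118) = 0.2305.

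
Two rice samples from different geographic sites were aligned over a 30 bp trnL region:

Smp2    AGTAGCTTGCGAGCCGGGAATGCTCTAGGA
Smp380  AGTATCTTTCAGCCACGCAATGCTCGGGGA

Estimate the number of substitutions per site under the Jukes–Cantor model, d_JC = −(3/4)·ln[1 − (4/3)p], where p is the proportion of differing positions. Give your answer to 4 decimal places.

0.4408

Mismatches occur at site 5 (G/T), site 9 (G/T), site 11 (G/A), site 12 (A/G), site 13 (G/C), site 15 (C/A), site 16 (G/C), site 18 (G/C), site 26 (T/G), site 27 (A/G).
p = 10/30 = 0.333333.
d = −0.75 · ln(1 − (4/3)·0.333333) = −0.75 · ln(0.555556) = −0.75 · (-0.587786) = 0.4408.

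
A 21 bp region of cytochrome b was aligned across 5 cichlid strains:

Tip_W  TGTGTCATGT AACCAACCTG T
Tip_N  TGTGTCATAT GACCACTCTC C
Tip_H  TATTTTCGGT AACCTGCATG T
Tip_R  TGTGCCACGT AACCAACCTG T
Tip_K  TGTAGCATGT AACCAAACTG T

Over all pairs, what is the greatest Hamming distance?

13

Pairwise Hamming distances:
  Tip_W vs Tip_N: 6
  Tip_W vs Tip_H: 8
  Tip_W vs Tip_R: 2
  Tip_W vs Tip_K: 3
  Tip_N vs Tip_H: 13
  Tip_N vs Tip_R: 8
  Tip_N vs Tip_K: 8
  Tip_H vs Tip_R: 9
  Tip_H vs Tip_K: 10
  Tip_R vs Tip_K: 4
The largest is 13, between Tip_N and Tip_H.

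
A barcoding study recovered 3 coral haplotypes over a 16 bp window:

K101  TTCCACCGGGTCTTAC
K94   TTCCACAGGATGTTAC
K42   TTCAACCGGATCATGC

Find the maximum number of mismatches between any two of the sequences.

5

Pairwise Hamming distances:
  K101 vs K94: 3
  K101 vs K42: 4
  K94 vs K42: 5
The largest is 5, between K94 and K42.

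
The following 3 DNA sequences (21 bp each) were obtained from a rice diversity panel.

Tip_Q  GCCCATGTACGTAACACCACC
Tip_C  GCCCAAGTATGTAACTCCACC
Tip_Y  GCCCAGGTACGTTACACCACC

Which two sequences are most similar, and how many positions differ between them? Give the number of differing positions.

2

Pairwise Hamming distances:
  Tip_Q vs Tip_C: 3
  Tip_Q vs Tip_Y: 2
  Tip_C vs Tip_Y: 4
The smallest is 2, between Tip_Q and Tip_Y.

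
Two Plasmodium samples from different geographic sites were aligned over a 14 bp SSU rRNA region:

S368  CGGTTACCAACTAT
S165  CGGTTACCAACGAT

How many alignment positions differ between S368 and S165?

Differing sites — 12:T/G.
That gives 1 mismatch out of 14 aligned sites, so the Hamming distance is 1.

1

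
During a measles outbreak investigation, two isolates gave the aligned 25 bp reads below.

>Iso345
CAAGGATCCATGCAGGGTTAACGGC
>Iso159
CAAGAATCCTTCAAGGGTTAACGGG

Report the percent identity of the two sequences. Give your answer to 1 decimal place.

80.0%

The sequences differ at positions 5 (G/A), 10 (A/T), 12 (G/C), 13 (C/A), 25 (C/G).
20 of the 25 sites match, so the percent identity is 20/25 × 100 = 80.0%.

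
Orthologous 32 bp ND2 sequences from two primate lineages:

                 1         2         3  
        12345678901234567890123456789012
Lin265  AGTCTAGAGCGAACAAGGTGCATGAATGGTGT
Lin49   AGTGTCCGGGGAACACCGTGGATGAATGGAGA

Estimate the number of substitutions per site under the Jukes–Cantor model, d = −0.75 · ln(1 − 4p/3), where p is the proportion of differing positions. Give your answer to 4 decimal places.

Differing sites — 4:C/G; 6:A/C; 7:G/C; 8:A/G; 10:C/G; 16:A/C; 17:G/C; 21:C/G; 30:T/A; 32:T/A.
p = 10/32 = 0.312500.
d = −0.75 · ln(1 − (4/3)·0.312500) = −0.75 · ln(0.583333) = −0.75 · (-0.538997) = 0.4042.

0.4042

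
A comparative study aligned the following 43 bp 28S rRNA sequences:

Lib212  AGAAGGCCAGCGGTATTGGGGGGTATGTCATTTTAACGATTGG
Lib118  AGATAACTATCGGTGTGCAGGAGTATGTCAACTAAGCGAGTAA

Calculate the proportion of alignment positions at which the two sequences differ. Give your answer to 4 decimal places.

Mismatches occur at site 4 (A/T), site 5 (G/A), site 6 (G/A), site 8 (C/T), site 10 (G/T), site 15 (A/G), site 17 (T/G), site 18 (G/C), site 19 (G/A), site 22 (G/A), site 31 (T/A), site 32 (T/C), site 34 (T/A), site 36 (A/G), site 40 (T/G), site 42 (G/A), site 43 (G/A).
There are 17 differences over 43 sites, so p = 17/43 = 0.3953.

0.3953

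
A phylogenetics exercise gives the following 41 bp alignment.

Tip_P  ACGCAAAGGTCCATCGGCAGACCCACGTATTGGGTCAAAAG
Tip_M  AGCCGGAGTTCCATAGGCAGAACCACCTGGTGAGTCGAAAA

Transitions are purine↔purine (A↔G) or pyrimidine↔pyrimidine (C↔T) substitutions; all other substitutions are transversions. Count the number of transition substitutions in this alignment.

The sequences differ at positions 2 (C/G, transversion), 3 (G/C, transversion), 5 (A/G, transition), 6 (A/G, transition), 9 (G/T, transversion), 15 (C/A, transversion), 22 (C/A, transversion), 27 (G/C, transversion), 29 (A/G, transition), 30 (T/G, transversion), 33 (G/A, transition), 37 (A/G, transition), 41 (G/A, transition).
Of the 13 differences, 6 transitions and 7 transversions, so the answer is 6.

6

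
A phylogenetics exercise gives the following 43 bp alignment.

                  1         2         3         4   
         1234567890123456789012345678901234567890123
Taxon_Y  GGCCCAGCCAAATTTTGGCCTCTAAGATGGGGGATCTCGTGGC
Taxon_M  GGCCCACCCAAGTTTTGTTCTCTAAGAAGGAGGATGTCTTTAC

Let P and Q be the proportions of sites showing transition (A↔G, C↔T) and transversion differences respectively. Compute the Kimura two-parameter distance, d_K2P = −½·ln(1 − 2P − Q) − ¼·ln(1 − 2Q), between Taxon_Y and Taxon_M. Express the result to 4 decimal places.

Mismatches occur at site 7 (G→C, transversion), site 12 (A→G, transition), site 18 (G→T, transversion), site 19 (C→T, transition), site 28 (T→A, transversion), site 31 (G→A, transition), site 36 (C→G, transversion), site 39 (G→T, transversion), site 41 (G→T, transversion), site 42 (G→A, transition).
Of the 10 differences, 4 transitions and 6 transversions over 43 sites: P = 4/43 = 0.093023, Q = 6/43 = 0.139535.
d = −0.5·ln(0.674419) − 0.25·ln(0.720930) = −0.5·(-0.393904) − 0.25·(-0.327213) = 0.2788.

0.2788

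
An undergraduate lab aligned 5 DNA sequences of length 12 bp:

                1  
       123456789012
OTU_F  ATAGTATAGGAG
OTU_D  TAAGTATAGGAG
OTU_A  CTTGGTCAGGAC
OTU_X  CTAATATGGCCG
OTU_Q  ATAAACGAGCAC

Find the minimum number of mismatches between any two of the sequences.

2

Pairwise Hamming distances:
  OTU_F vs OTU_D: 2
  OTU_F vs OTU_A: 6
  OTU_F vs OTU_X: 5
  OTU_F vs OTU_Q: 6
  OTU_D vs OTU_A: 7
  OTU_D vs OTU_X: 6
  OTU_D vs OTU_Q: 8
  OTU_A vs OTU_X: 9
  OTU_A vs OTU_Q: 7
  OTU_X vs OTU_Q: 7
The smallest is 2, between OTU_F and OTU_D.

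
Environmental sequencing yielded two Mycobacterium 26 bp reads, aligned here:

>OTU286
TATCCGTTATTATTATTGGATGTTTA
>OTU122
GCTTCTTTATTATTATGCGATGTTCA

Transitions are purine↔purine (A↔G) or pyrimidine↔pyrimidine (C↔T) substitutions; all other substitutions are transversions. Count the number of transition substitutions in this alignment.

Mismatches occur at site 1 (T/G, transversion), site 2 (A/C, transversion), site 4 (C/T, transition), site 6 (G/T, transversion), site 17 (T/G, transversion), site 18 (G/C, transversion), site 25 (T/C, transition).
Of the 7 differences, 2 transitions and 5 transversions, so the answer is 2.

2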